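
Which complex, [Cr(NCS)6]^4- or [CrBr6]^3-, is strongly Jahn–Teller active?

[Cr(NCS)6]^4-: Each isothiocyanate is −1; balancing the −4 overall charge requires Cr(II). Group 6 minus oxidation state 2 gives a d⁴ configuration. Isothiocyanate is a weak-field ligand for a first-row metal, so the complex is high-spin. The t₂g³e_g¹ (high-spin) configuration has an unevenly filled e_g set; the Jahn–Teller theorem predicts a tetragonal distortion (typically axial elongation) to lift the degeneracy.
[CrBr6]^3-: Summing ligand charges against the −3 overall charge gives an oxidation state of +3 for chromium. Chromium is a group-6 element; Cr(III) is therefore d³. The d³ configuration leaves the e_g set evenly filled (or empty) — no strong Jahn–Teller driving force.

[Cr(NCS)6]^4-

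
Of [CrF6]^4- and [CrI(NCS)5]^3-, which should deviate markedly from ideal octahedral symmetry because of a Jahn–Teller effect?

[CrF6]^4-

[CrF6]^4-: Each fluoride is −1; balancing the −4 overall charge requires Cr(II). Group 6 minus oxidation state 2 gives a d⁴ configuration. Fluoride is a weak-field ligand for a first-row metal, so the complex is high-spin. The t₂g³e_g¹ (high-spin) configuration has an unevenly filled e_g set; the Jahn–Teller theorem predicts a tetragonal distortion (typically axial elongation) to lift the degeneracy.
[CrI(NCS)5]^3-: Each iodide is −1; each isothiocyanate is −1; balancing the −3 overall charge requires Cr(III). Group 6 minus oxidation state 3 gives a d³ configuration. The d³ configuration leaves the e_g set evenly filled (or empty) — no strong Jahn–Teller driving force.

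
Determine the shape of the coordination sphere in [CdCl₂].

Summing ligand charges against the 0 overall charge gives an oxidation state of +2 for cadmium.
Group 12 minus oxidation state 2 gives a d¹⁰ configuration.
Coordination number: 2.
A d¹⁰ ion with only two ligands adopts a linear arrangement (sp hybridisation; no CFSE preference).

linear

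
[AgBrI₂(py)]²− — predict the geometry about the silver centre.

Each bromide is −1; each iodide is −1; pyridine is neutral; balancing the −2 overall charge requires Ag(I).
Group 11 minus oxidation state 1 gives a d¹⁰ configuration.
Coordination number: 4.
A d¹⁰ ion has no crystal-field stabilisation preference between square planar and tetrahedral, so four ligands adopt the sterically favoured tetrahedral geometry.

tetrahedral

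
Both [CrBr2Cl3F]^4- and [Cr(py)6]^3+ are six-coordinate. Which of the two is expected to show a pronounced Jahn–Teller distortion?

[CrBr2Cl3F]^4-: Summing ligand charges against the −4 overall charge gives an oxidation state of +2 for chromium. Cr sits in group 6, so the d-electron count is 6 − 2 = 4. Bromide, chloride, and fluoride are weak-field ligands for a first-row metal, so the complex is high-spin. The t₂g³e_g¹ (high-spin) configuration has an unevenly filled e_g set; the Jahn–Teller theorem predicts a tetragonal distortion (typically axial elongation) to lift the degeneracy.
[Cr(py)6]^3+: Pyridine is neutral; balancing the +3 overall charge requires Cr(III). Cr sits in group 6, so the d-electron count is 6 − 3 = 3. The d³ configuration leaves the e_g set evenly filled (or empty) — no strong Jahn–Teller driving force.

[CrBr2Cl3F]^4-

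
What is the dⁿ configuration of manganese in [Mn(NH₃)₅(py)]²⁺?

d⁵

Ligand charges: ammonia is neutral; pyridine is neutral. With an overall charge of +2 the manganese centre must be in the +2 oxidation state.
Manganese is a group-7 element; Mn(II) is therefore d⁵.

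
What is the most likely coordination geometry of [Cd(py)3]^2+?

trigonal planar

Summing ligand charges against the +2 overall charge gives an oxidation state of +2 for cadmium.
Cd sits in group 12, so the d-electron count is 12 − 2 = 10.
With 3 monodentate ligands the coordination number is 3.
Three ligands around a d¹⁰ centre minimise repulsion in a trigonal-planar arrangement.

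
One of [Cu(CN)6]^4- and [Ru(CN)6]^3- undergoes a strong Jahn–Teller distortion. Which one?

[Cu(CN)6]^4-

[Cu(CN)6]^4-: Summing ligand charges against the −4 overall charge gives an oxidation state of +2 for copper. Cu sits in group 11, so the d-electron count is 11 − 2 = 9. The t₂g⁶e_g³ configuration has an unevenly filled e_g set; the Jahn–Teller theorem predicts a tetragonal distortion (typically axial elongation) to lift the degeneracy.
[Ru(CN)6]^3-: Each cyanide is −1; balancing the −3 overall charge requires Ru(III). Group 8 minus oxidation state 3 gives a d⁵ configuration. A 4d ion has a large Δₒ and is invariably low-spin. The d⁵ configuration leaves the e_g set evenly filled (or empty) — no strong Jahn–Teller driving force.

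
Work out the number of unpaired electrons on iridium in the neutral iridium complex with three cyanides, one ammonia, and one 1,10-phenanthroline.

Ligand charges: each cyanide is −1; ammonia is neutral; 1,10-phenanthroline is neutral. With an overall charge of 0 the iridium centre must be in the +3 oxidation state.
Group 9 minus oxidation state 3 gives a d⁶ configuration.
Counting donor atoms: 3×cyanide (monodentate) → 3 donors; 1×ammonia (monodentate) → 1 donor; 1×1,10-phenanthroline (bidentate) → 2 donors. Coordination number = 6.
The spin state decides the count: a 5d ion has a large Δₒ and is invariably low-spin.
An octahedral low-spin d⁶ ion is t₂g⁶e_g⁰, giving 0 unpaired electrons.

0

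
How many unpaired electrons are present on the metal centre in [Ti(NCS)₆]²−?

Summing ligand charges against the −2 overall charge gives an oxidation state of +4 for titanium.
Ti sits in group 4, so the d-electron count is 4 − 4 = 0.
In an octahedral field the d⁰ configuration is t₂g⁰e_g⁰, giving 0 unpaired electrons.

0 unpaired electrons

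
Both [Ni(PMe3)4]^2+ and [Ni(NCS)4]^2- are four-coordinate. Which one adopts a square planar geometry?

[Ni(PMe3)4]^2+

For [Ni(PMe3)4]^2+: Summing ligand charges against the +2 overall charge gives an oxidation state of +2 for nickel. Ni sits in group 10, so the d-electron count is 10 − 2 = 8. Trimethylphosphine is a strong-field ligand (high in the spectrochemical series). A 3d d⁸ ion with strong-field ligands gains enough CFSE to favour square planar over tetrahedral. → square planar.
For [Ni(NCS)4]^2-: Summing ligand charges against the −2 overall charge gives an oxidation state of +2 for nickel. Ni sits in group 10, so the d-electron count is 10 − 2 = 8. Isothiocyanate is a weak-field ligand. With weak-field ligands the CFSE gain from square planar is small, so a 3d d⁸ ion takes the sterically preferred tetrahedral geometry. → tetrahedral.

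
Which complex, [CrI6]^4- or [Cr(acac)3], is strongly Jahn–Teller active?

[CrI6]^4-: Summing ligand charges against the −4 overall charge gives an oxidation state of +2 for chromium. Group 6 minus oxidation state 2 gives a d⁴ configuration. Iodide is a weak-field ligand for a first-row metal, so the complex is high-spin. The t₂g³e_g¹ (high-spin) configuration has an unevenly filled e_g set; the Jahn–Teller theorem predicts a tetragonal distortion (typically axial elongation) to lift the degeneracy.
[Cr(acac)3]: Each acetylacetonate is −1; balancing the 0 overall charge requires Cr(III). Group 6 minus oxidation state 3 gives a d³ configuration. The d³ configuration leaves the e_g set evenly filled (or empty) — no strong Jahn–Teller driving force.

[CrI6]^4-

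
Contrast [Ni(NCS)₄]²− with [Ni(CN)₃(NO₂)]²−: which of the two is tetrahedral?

[Ni(NCS)₄]²−

For [Ni(NCS)₄]²−: Ligand charges: each isothiocyanate is −1. With an overall charge of −2 the nickel centre must be in the +2 oxidation state. Ni sits in group 10, so the d-electron count is 10 − 2 = 8. Isothiocyanate is a weak-field ligand. With weak-field ligands the CFSE gain from square planar is small, so a 3d d⁸ ion takes the sterically preferred tetrahedral geometry. → tetrahedral.
For [Ni(CN)₃(NO₂)]²−: Summing ligand charges against the −2 overall charge gives an oxidation state of +2 for nickel. Nickel is a group-10 element; Ni(II) is therefore d⁸. Cyanide and nitro (N-bound nitrite) are strong-field ligands (high in the spectrochemical series). A 3d d⁸ ion with strong-field ligands gains enough CFSE to favour square planar over tetrahedral. → square planar.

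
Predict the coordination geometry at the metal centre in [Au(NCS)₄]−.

Ligand charges: each isothiocyanate is −1. With an overall charge of −1 the gold centre must be in the +3 oxidation state.
Au sits in group 11, so the d-electron count is 11 − 3 = 8.
With 4 monodentate ligands the coordination number is 4.
A 5d d⁸ ion has a large crystal-field splitting; square planar leaves the high-energy d_{x²−y²} orbital empty and maximises CFSE.

square planar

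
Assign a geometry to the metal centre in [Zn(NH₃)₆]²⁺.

Ligand charges: ammonia is neutral. With an overall charge of +2 the zinc centre must be in the +2 oxidation state.
Group 12 minus oxidation state 2 gives a d¹⁰ configuration.
With 6 monodentate ligands the coordination number is 6.
Six donors around a single metal centre give an octahedral coordination sphere.

octahedral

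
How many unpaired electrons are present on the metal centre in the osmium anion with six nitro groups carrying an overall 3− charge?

1 unpaired electron

Ligand charges: each nitro (N-bound nitrite) is −1. With an overall charge of −3 the osmium centre must be in the +3 oxidation state.
Group 8 minus oxidation state 3 gives a d⁵ configuration.
The spin state decides the count: a 5d ion has a large Δₒ and is invariably low-spin.
An octahedral low-spin d⁵ ion is t₂g⁵e_g⁰, giving 1 unpaired electron.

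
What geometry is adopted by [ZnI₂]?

Each iodide is −1; balancing the 0 overall charge requires Zn(II).
Zinc is a group-12 element; Zn(II) is therefore d¹⁰.
With 2 monodentate ligands the coordination number is 2.
A d¹⁰ ion with only two ligands adopts a linear arrangement (sp hybridisation; no CFSE preference).

linear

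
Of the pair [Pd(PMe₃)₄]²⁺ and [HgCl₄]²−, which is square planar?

For [Pd(PMe₃)₄]²⁺: Summing ligand charges against the +2 overall charge gives an oxidation state of +2 for palladium. Palladium is a group-10 element; Pd(II) is therefore d⁸. A 4d d⁸ ion has a large crystal-field splitting; square planar leaves the high-energy d_{x²−y²} orbital empty and maximises CFSE. → square planar.
For [HgCl₄]²−: Each chloride is −1; balancing the −2 overall charge requires Hg(II). Mercury is a group-12 element; Hg(II) is therefore d¹⁰. A d¹⁰ ion has no crystal-field stabilisation preference between square planar and tetrahedral, so four ligands adopt the sterically favoured tetrahedral geometry. → tetrahedral.

[Pd(PMe₃)₄]²⁺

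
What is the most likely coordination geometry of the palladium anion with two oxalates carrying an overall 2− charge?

square planar

Each oxalate is −2; balancing the −2 overall charge requires Pd(II).
Group 10 minus oxidation state 2 gives a d⁸ configuration.
Counting donor atoms: 2×oxalate (bidentate) → 4 donors. Coordination number = 4.
A 4d d⁸ ion has a large crystal-field splitting; square planar leaves the high-energy d_{x²−y²} orbital empty and maximises CFSE.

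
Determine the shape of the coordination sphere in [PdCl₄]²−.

square planar

Each chloride is −1; balancing the −2 overall charge requires Pd(II).
Pd sits in group 10, so the d-electron count is 10 − 2 = 8.
Coordination number: 4.
A 4d d⁸ ion has a large crystal-field splitting; square planar leaves the high-energy d_{x²−y²} orbital empty and maximises CFSE.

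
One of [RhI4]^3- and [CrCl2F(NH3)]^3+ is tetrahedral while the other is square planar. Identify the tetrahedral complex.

For [RhI4]^3-: Summing ligand charges against the −3 overall charge gives an oxidation state of +1 for rhodium. Group 9 minus oxidation state 1 gives a d⁸ configuration. A 4d d⁸ ion has a large crystal-field splitting; square planar leaves the high-energy d_{x²−y²} orbital empty and maximises CFSE. → square planar.
For [CrCl2F(NH3)]^3+: Summing ligand charges against the +3 overall charge gives an oxidation state of +6 for chromium. Cr sits in group 6, so the d-electron count is 6 − 6 = 0. A d⁰ ion has no crystal-field stabilisation preference between square planar and tetrahedral, so four ligands adopt the sterically favoured tetrahedral geometry. → tetrahedral.

[CrCl2F(NH3)]^3+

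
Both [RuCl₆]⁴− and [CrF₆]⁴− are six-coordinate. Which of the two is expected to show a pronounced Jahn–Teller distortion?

[CrF₆]⁴−

[RuCl₆]⁴−: Ligand charges: each chloride is −1. With an overall charge of −4 the ruthenium centre must be in the +2 oxidation state. Group 8 minus oxidation state 2 gives a d⁶ configuration. A 4d ion has a large Δₒ and is invariably low-spin. The d⁶ configuration leaves the e_g set evenly filled (or empty) — no strong Jahn–Teller driving force.
[CrF₆]⁴−: Summing ligand charges against the −4 overall charge gives an oxidation state of +2 for chromium. Group 6 minus oxidation state 2 gives a d⁴ configuration. Fluoride is a weak-field ligand for a first-row metal, so the complex is high-spin. The t₂g³e_g¹ (high-spin) configuration has an unevenly filled e_g set; the Jahn–Teller theorem predicts a tetragonal distortion (typically axial elongation) to lift the degeneracy.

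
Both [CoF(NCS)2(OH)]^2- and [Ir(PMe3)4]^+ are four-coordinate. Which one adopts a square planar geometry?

[Ir(PMe3)4]^+

For [CoF(NCS)2(OH)]^2-: Summing ligand charges against the −2 overall charge gives an oxidation state of +2 for cobalt. Co sits in group 9, so the d-electron count is 9 − 2 = 7. For a high-spin 3d d⁷ ion with weak-field ligands the small Δₜ gives little square-planar CFSE advantage, so four ligands adopt the sterically favoured tetrahedral geometry. → tetrahedral.
For [Ir(PMe3)4]^+: Summing ligand charges against the +1 overall charge gives an oxidation state of +1 for iridium. Group 9 minus oxidation state 1 gives a d⁸ configuration. A 5d d⁸ ion has a large crystal-field splitting; square planar leaves the high-energy d_{x²−y²} orbital empty and maximises CFSE. → square planar.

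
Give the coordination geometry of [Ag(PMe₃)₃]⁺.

trigonal planar

Trimethylphosphine is neutral; balancing the +1 overall charge requires Ag(I).
Ag sits in group 11, so the d-electron count is 11 − 1 = 10.
With 3 monodentate ligands the coordination number is 3.
Three ligands around a d¹⁰ centre minimise repulsion in a trigonal-planar arrangement.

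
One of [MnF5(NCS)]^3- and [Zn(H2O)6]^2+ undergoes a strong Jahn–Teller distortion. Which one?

[MnF5(NCS)]^3-: Summing ligand charges against the −3 overall charge gives an oxidation state of +3 for manganese. Group 7 minus oxidation state 3 gives a d⁴ configuration. Fluoride and isothiocyanate are weak-field ligands for a first-row metal, so the complex is high-spin. The t₂g³e_g¹ (high-spin) configuration has an unevenly filled e_g set; the Jahn–Teller theorem predicts a tetragonal distortion (typically axial elongation) to lift the degeneracy.
[Zn(H2O)6]^2+: Summing ligand charges against the +2 overall charge gives an oxidation state of +2 for zinc. Zn sits in group 12, so the d-electron count is 12 − 2 = 10. The d¹⁰ configuration leaves the e_g set evenly filled (or empty) — no strong Jahn–Teller driving force.

[MnF5(NCS)]^3-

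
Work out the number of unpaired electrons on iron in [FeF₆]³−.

5

Summing ligand charges against the −3 overall charge gives an oxidation state of +3 for iron.
Group 8 minus oxidation state 3 gives a d⁵ configuration.
The spin state decides the count: Fluoride is a weak-field ligand for a first-row metal, so the complex is high-spin.
An octahedral high-spin d⁵ ion is t₂g³e_g², giving 5 unpaired electrons.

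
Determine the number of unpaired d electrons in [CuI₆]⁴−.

Summing ligand charges against the −4 overall charge gives an oxidation state of +2 for copper.
Copper is a group-11 element; Cu(II) is therefore d⁹.
In an octahedral field the d⁹ configuration is t₂g⁶e_g³ (only one arrangement possible), giving 1 unpaired electron.

1 unpaired electron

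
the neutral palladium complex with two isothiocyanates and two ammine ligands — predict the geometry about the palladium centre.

Each isothiocyanate is −1; ammonia is neutral; balancing the 0 overall charge requires Pd(II).
Group 10 minus oxidation state 2 gives a d⁸ configuration.
With 4 monodentate ligands the coordination number is 4.
A 4d d⁸ ion has a large crystal-field splitting; square planar leaves the high-energy d_{x²−y²} orbital empty and maximises CFSE.

square planar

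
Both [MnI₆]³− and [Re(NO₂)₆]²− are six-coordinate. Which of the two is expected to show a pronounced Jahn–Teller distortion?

[MnI₆]³−

[MnI₆]³−: Ligand charges: each iodide is −1. With an overall charge of −3 the manganese centre must be in the +3 oxidation state. Manganese is a group-7 element; Mn(III) is therefore d⁴. Iodide is a weak-field ligand for a first-row metal, so the complex is high-spin. The t₂g³e_g¹ (high-spin) configuration has an unevenly filled e_g set; the Jahn–Teller theorem predicts a tetragonal distortion (typically axial elongation) to lift the degeneracy.
[Re(NO₂)₆]²−: Each nitro (N-bound nitrite) is −1; balancing the −2 overall charge requires Re(IV). Rhenium is a group-7 element; Re(IV) is therefore d³. The d³ configuration leaves the e_g set evenly filled (or empty) — no strong Jahn–Teller driving force.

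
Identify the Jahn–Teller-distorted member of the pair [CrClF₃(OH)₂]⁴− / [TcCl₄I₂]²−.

[CrClF₃(OH)₂]⁴−

[CrClF₃(OH)₂]⁴−: Ligand charges: each chloride is −1; each fluoride is −1; each hydroxide is −1. With an overall charge of −4 the chromium centre must be in the +2 oxidation state. Group 6 minus oxidation state 2 gives a d⁴ configuration. Chloride, fluoride, and hydroxide are weak-field ligands for a first-row metal, so the complex is high-spin. The t₂g³e_g¹ (high-spin) configuration has an unevenly filled e_g set; the Jahn–Teller theorem predicts a tetragonal distortion (typically axial elongation) to lift the degeneracy.
[TcCl₄I₂]²−: Ligand charges: each chloride is −1; each iodide is −1. With an overall charge of −2 the technetium centre must be in the +4 oxidation state. Technetium is a group-7 element; Tc(IV) is therefore d³. The d³ configuration leaves the e_g set evenly filled (or empty) — no strong Jahn–Teller driving force.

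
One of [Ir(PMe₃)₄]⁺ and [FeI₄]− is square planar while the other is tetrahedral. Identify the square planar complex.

[Ir(PMe₃)₄]⁺

For [Ir(PMe₃)₄]⁺: Ligand charges: trimethylphosphine is neutral. With an overall charge of +1 the iridium centre must be in the +1 oxidation state. Iridium is a group-9 element; Ir(I) is therefore d⁸. A 5d d⁸ ion has a large crystal-field splitting; square planar leaves the high-energy d_{x²−y²} orbital empty and maximises CFSE. → square planar.
For [FeI₄]−: Each iodide is −1; balancing the −1 overall charge requires Fe(III). Fe sits in group 8, so the d-electron count is 8 − 3 = 5. A high-spin d⁵ ion has zero CFSE in either geometry, so four ligands adopt the sterically favoured tetrahedral geometry. → tetrahedral.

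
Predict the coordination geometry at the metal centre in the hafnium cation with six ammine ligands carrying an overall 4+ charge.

octahedral

Summing ligand charges against the +4 overall charge gives an oxidation state of +4 for hafnium.
Group 4 minus oxidation state 4 gives a d⁰ configuration.
Coordination number: 6.
Six donors around a single metal centre give an octahedral coordination sphere.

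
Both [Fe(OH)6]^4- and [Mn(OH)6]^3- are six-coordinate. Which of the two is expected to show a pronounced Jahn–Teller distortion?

[Mn(OH)6]^3-

[Fe(OH)6]^4-: Ligand charges: each hydroxide is −1. With an overall charge of −4 the iron centre must be in the +2 oxidation state. Iron is a group-8 element; Fe(II) is therefore d⁶. Hydroxide is a weak-field ligand for a first-row metal, so the complex is high-spin. The d⁶ configuration leaves the e_g set evenly filled (or empty) — no strong Jahn–Teller driving force.
[Mn(OH)6]^3-: Each hydroxide is −1; balancing the −3 overall charge requires Mn(III). Group 7 minus oxidation state 3 gives a d⁴ configuration. Hydroxide is a weak-field ligand for a first-row metal, so the complex is high-spin. The t₂g³e_g¹ (high-spin) configuration has an unevenly filled e_g set; the Jahn–Teller theorem predicts a tetragonal distortion (typically axial elongation) to lift the degeneracy.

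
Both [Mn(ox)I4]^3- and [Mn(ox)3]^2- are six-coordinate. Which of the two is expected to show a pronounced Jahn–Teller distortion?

[Mn(ox)I4]^3-

[Mn(ox)I4]^3-: Summing ligand charges against the −3 overall charge gives an oxidation state of +3 for manganese. Group 7 minus oxidation state 3 gives a d⁴ configuration. Iodide and oxalate are weak-field ligands for a first-row metal, so the complex is high-spin. The t₂g³e_g¹ (high-spin) configuration has an unevenly filled e_g set; the Jahn–Teller theorem predicts a tetragonal distortion (typically axial elongation) to lift the degeneracy.
[Mn(ox)3]^2-: Summing ligand charges against the −2 overall charge gives an oxidation state of +4 for manganese. Mn sits in group 7, so the d-electron count is 7 − 4 = 3. The d³ configuration leaves the e_g set evenly filled (or empty) — no strong Jahn–Teller driving force.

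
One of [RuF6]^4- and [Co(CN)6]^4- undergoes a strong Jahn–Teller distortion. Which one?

[RuF6]^4-: Summing ligand charges against the −4 overall charge gives an oxidation state of +2 for ruthenium. Ruthenium is a group-8 element; Ru(II) is therefore d⁶. A 4d ion has a large Δₒ and is invariably low-spin. The d⁶ configuration leaves the e_g set evenly filled (or empty) — no strong Jahn–Teller driving force.
[Co(CN)6]^4-: Each cyanide is −1; balancing the −4 overall charge requires Co(II). Cobalt is a group-9 element; Co(II) is therefore d⁷. Cyanide is a strong-field ligand (high in the spectrochemical series) for a first-row metal, so the complex is low-spin. The t₂g⁶e_g¹ (low-spin) configuration has an unevenly filled e_g set; the Jahn–Teller theorem predicts a tetragonal distortion (typically axial elongation) to lift the degeneracy.

[Co(CN)6]^4-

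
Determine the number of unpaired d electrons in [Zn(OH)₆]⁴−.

Ligand charges: each hydroxide is −1. With an overall charge of −4 the zinc centre must be in the +2 oxidation state.
Zinc is a group-12 element; Zn(II) is therefore d¹⁰.
In an octahedral field the d¹⁰ configuration is t₂g⁶e_g⁴, giving 0 unpaired electrons.

0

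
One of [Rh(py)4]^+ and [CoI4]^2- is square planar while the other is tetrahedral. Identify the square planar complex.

For [Rh(py)4]^+: Ligand charges: pyridine is neutral. With an overall charge of +1 the rhodium centre must be in the +1 oxidation state. Group 9 minus oxidation state 1 gives a d⁸ configuration. A 4d d⁸ ion has a large crystal-field splitting; square planar leaves the high-energy d_{x²−y²} orbital empty and maximises CFSE. → square planar.
For [CoI4]^2-: Ligand charges: each iodide is −1. With an overall charge of −2 the cobalt centre must be in the +2 oxidation state. Cobalt is a group-9 element; Co(II) is therefore d⁷. For a high-spin 3d d⁷ ion with weak-field ligands the small Δₜ gives little square-planar CFSE advantage, so four ligands adopt the sterically favoured tetrahedral geometry. → tetrahedral.

[Rh(py)4]^+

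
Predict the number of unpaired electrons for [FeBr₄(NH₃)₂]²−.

4

Each bromide is −1; ammonia is neutral; balancing the −2 overall charge requires Fe(II).
Group 8 minus oxidation state 2 gives a d⁶ configuration.
The spin state decides the count: Bromide is a weak-field ligand for a first-row metal, so the complex is high-spin.
An octahedral high-spin d⁶ ion is t₂g⁴e_g², giving 4 unpaired electrons.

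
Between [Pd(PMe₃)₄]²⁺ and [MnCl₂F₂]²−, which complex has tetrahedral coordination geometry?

For [Pd(PMe₃)₄]²⁺: Ligand charges: trimethylphosphine is neutral. With an overall charge of +2 the palladium centre must be in the +2 oxidation state. Palladium is a group-10 element; Pd(II) is therefore d⁸. A 4d d⁸ ion has a large crystal-field splitting; square planar leaves the high-energy d_{x²−y²} orbital empty and maximises CFSE. → square planar.
For [MnCl₂F₂]²−: Each chloride is −1; each fluoride is −1; balancing the −2 overall charge requires Mn(II). Mn sits in group 7, so the d-electron count is 7 − 2 = 5. A high-spin d⁵ ion has zero CFSE in either geometry, so four ligands adopt the sterically favoured tetrahedral geometry. → tetrahedral.

[MnCl₂F₂]²−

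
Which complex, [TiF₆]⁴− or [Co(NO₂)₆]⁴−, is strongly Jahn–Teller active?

[Co(NO₂)₆]⁴−

[TiF₆]⁴−: Summing ligand charges against the −4 overall charge gives an oxidation state of +2 for titanium. Titanium is a group-4 element; Ti(II) is therefore d². The d² configuration leaves the e_g set evenly filled (or empty) — no strong Jahn–Teller driving force.
[Co(NO₂)₆]⁴−: Summing ligand charges against the −4 overall charge gives an oxidation state of +2 for cobalt. Cobalt is a group-9 element; Co(II) is therefore d⁷. Nitro (N-bound nitrite) is a strong-field ligand (high in the spectrochemical series) for a first-row metal, so the complex is low-spin. The t₂g⁶e_g¹ (low-spin) configuration has an unevenly filled e_g set; the Jahn–Teller theorem predicts a tetragonal distortion (typically axial elongation) to lift the degeneracy.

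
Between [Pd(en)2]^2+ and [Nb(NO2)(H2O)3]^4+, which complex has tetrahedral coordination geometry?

[Nb(NO2)(H2O)3]^4+

For [Pd(en)2]^2+: Summing ligand charges against the +2 overall charge gives an oxidation state of +2 for palladium. Pd sits in group 10, so the d-electron count is 10 − 2 = 8. A 4d d⁸ ion has a large crystal-field splitting; square planar leaves the high-energy d_{x²−y²} orbital empty and maximises CFSE. → square planar.
For [Nb(NO2)(H2O)3]^4+: Ligand charges: each nitro (N-bound nitrite) is −1; water is neutral. With an overall charge of +4 the niobium centre must be in the +5 oxidation state. Nb sits in group 5, so the d-electron count is 5 − 5 = 0. A d⁰ ion has no crystal-field stabilisation preference between square planar and tetrahedral, so four ligands adopt the sterically favoured tetrahedral geometry. → tetrahedral.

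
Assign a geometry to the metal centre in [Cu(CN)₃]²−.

Summing ligand charges against the −2 overall charge gives an oxidation state of +1 for copper.
Copper is a group-11 element; Cu(I) is therefore d¹⁰.
Coordination number: 3.
Three ligands around a d¹⁰ centre minimise repulsion in a trigonal-planar arrangement.

trigonal planar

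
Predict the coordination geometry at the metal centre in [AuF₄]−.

square planar

Each fluoride is −1; balancing the −1 overall charge requires Au(III).
Gold is a group-11 element; Au(III) is therefore d⁸.
With 4 monodentate ligands the coordination number is 4.
A 5d d⁸ ion has a large crystal-field splitting; square planar leaves the high-energy d_{x²−y²} orbital empty and maximises CFSE.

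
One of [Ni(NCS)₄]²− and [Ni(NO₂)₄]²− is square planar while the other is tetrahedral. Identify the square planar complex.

For [Ni(NCS)₄]²−: Ligand charges: each isothiocyanate is −1. With an overall charge of −2 the nickel centre must be in the +2 oxidation state. Ni sits in group 10, so the d-electron count is 10 − 2 = 8. Isothiocyanate is a weak-field ligand. With weak-field ligands the CFSE gain from square planar is small, so a 3d d⁸ ion takes the sterically preferred tetrahedral geometry. → tetrahedral.
For [Ni(NO₂)₄]²−: Ligand charges: each nitro (N-bound nitrite) is −1. With an overall charge of −2 the nickel centre must be in the +2 oxidation state. Nickel is a group-10 element; Ni(II) is therefore d⁸. Nitro (N-bound nitrite) is a strong-field ligand (high in the spectrochemical series). A 3d d⁸ ion with strong-field ligands gains enough CFSE to favour square planar over tetrahedral. → square planar.

[Ni(NO₂)₄]²−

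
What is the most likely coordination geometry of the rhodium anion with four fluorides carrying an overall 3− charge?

square planar

Each fluoride is −1; balancing the −3 overall charge requires Rh(I).
Rh sits in group 9, so the d-electron count is 9 − 1 = 8.
Coordination number: 4.
A 4d d⁸ ion has a large crystal-field splitting; square planar leaves the high-energy d_{x²−y²} orbital empty and maximises CFSE.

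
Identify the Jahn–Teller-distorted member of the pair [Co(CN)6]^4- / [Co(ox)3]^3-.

[Co(CN)6]^4-: Each cyanide is −1; balancing the −4 overall charge requires Co(II). Cobalt is a group-9 element; Co(II) is therefore d⁷. Cyanide is a strong-field ligand (high in the spectrochemical series) for a first-row metal, so the complex is low-spin. The t₂g⁶e_g¹ (low-spin) configuration has an unevenly filled e_g set; the Jahn–Teller theorem predicts a tetragonal distortion (typically axial elongation) to lift the degeneracy.
[Co(ox)3]^3-: Ligand charges: each oxalate is −2. With an overall charge of −3 the cobalt centre must be in the +3 oxidation state. Group 9 minus oxidation state 3 gives a d⁶ configuration. Co(III) has an exceptionally large octahedral splitting and is low-spin with essentially every ligand except fluoride. The d⁶ configuration leaves the e_g set evenly filled (or empty) — no strong Jahn–Teller driving force.

[Co(CN)6]^4-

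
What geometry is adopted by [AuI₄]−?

square planar

Summing ligand charges against the −1 overall charge gives an oxidation state of +3 for gold.
Group 11 minus oxidation state 3 gives a d⁸ configuration.
With 4 monodentate ligands the coordination number is 4.
A 5d d⁸ ion has a large crystal-field splitting; square planar leaves the high-energy d_{x²−y²} orbital empty and maximises CFSE.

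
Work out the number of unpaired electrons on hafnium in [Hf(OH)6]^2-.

Summing ligand charges against the −2 overall charge gives an oxidation state of +4 for hafnium.
Hf sits in group 4, so the d-electron count is 4 − 4 = 0.
In an octahedral field the d⁰ configuration is t₂g⁰e_g⁰, giving 0 unpaired electrons.

0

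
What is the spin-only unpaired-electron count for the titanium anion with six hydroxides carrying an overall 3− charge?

Ligand charges: each hydroxide is −1. With an overall charge of −3 the titanium centre must be in the +3 oxidation state.
Titanium is a group-4 element; Ti(III) is therefore d¹.
In an octahedral field the d¹ configuration is t₂g¹e_g⁰ (only one arrangement possible), giving 1 unpaired electron.

1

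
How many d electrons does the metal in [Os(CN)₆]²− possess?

Ligand charges: each cyanide is −1. With an overall charge of −2 the osmium centre must be in the +4 oxidation state.
Os sits in group 8, so the d-electron count is 8 − 4 = 4.

d⁴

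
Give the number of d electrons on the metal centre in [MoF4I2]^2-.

d2

Each fluoride is −1; each iodide is −1; balancing the −2 overall charge requires Mo(IV).
Mo sits in group 6, so the d-electron count is 6 − 4 = 2.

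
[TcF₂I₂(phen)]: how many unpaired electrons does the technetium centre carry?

3 unpaired electrons

Ligand charges: each fluoride is −1; each iodide is −1; 1,10-phenanthroline is neutral. With an overall charge of 0 the technetium centre must be in the +4 oxidation state.
Technetium is a group-7 element; Tc(IV) is therefore d³.
Counting donor atoms: 2×fluoride (monodentate) → 2 donors; 2×iodide (monodentate) → 2 donors; 1×1,10-phenanthroline (bidentate) → 2 donors. Coordination number = 6.
In an octahedral field the d³ configuration is t₂g³e_g⁰ (only one arrangement possible), giving 3 unpaired electrons.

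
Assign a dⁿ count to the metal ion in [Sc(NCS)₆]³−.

d⁰

Each isothiocyanate is −1; balancing the −3 overall charge requires Sc(III).
Scandium is a group-3 element; Sc(III) is therefore d⁰.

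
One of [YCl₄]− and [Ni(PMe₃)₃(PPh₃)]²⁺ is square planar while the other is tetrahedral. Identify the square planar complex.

[Ni(PMe₃)₃(PPh₃)]²⁺

For [YCl₄]−: Summing ligand charges against the −1 overall charge gives an oxidation state of +3 for yttrium. Y sits in group 3, so the d-electron count is 3 − 3 = 0. A d⁰ ion has no crystal-field stabilisation preference between square planar and tetrahedral, so four ligands adopt the sterically favoured tetrahedral geometry. → tetrahedral.
For [Ni(PMe₃)₃(PPh₃)]²⁺: Summing ligand charges against the +2 overall charge gives an oxidation state of +2 for nickel. Ni sits in group 10, so the d-electron count is 10 − 2 = 8. Trimethylphosphine and triphenylphosphine are strong-field ligands (high in the spectrochemical series). A 3d d⁸ ion with strong-field ligands gains enough CFSE to favour square planar over tetrahedral. → square planar.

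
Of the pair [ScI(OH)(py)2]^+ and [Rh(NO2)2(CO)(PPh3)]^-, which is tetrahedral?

[ScI(OH)(py)2]^+

For [ScI(OH)(py)2]^+: Summing ligand charges against the +1 overall charge gives an oxidation state of +3 for scandium. Sc sits in group 3, so the d-electron count is 3 − 3 = 0. A d⁰ ion has no crystal-field stabilisation preference between square planar and tetrahedral, so four ligands adopt the sterically favoured tetrahedral geometry. → tetrahedral.
For [Rh(NO2)2(CO)(PPh3)]^-: Summing ligand charges against the −1 overall charge gives an oxidation state of +1 for rhodium. Rh sits in group 9, so the d-electron count is 9 − 1 = 8. A 4d d⁸ ion has a large crystal-field splitting; square planar leaves the high-energy d_{x²−y²} orbital empty and maximises CFSE. → square planar.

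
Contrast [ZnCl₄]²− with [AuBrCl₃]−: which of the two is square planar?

[AuBrCl₃]−

For [ZnCl₄]²−: Summing ligand charges against the −2 overall charge gives an oxidation state of +2 for zinc. Zinc is a group-12 element; Zn(II) is therefore d¹⁰. A d¹⁰ ion has no crystal-field stabilisation preference between square planar and tetrahedral, so four ligands adopt the sterically favoured tetrahedral geometry. → tetrahedral.
For [AuBrCl₃]−: Summing ligand charges against the −1 overall charge gives an oxidation state of +3 for gold. Au sits in group 11, so the d-electron count is 11 − 3 = 8. A 5d d⁸ ion has a large crystal-field splitting; square planar leaves the high-energy d_{x²−y²} orbital empty and maximises CFSE. → square planar.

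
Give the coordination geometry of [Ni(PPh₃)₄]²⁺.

square planar

Ligand charges: triphenylphosphine is neutral. With an overall charge of +2 the nickel centre must be in the +2 oxidation state.
Nickel is a group-10 element; Ni(II) is therefore d⁸.
Coordination number: 4.
Triphenylphosphine is a strong-field ligand (high in the spectrochemical series).
A 3d d⁸ ion with strong-field ligands gains enough CFSE to favour square planar over tetrahedral.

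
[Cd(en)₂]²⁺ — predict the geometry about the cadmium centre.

tetrahedral

Summing ligand charges against the +2 overall charge gives an oxidation state of +2 for cadmium.
Cd sits in group 12, so the d-electron count is 12 − 2 = 10.
Counting donor atoms: 2×ethylenediamine (bidentate) → 4 donors. Coordination number = 4.
A d¹⁰ ion has no crystal-field stabilisation preference between square planar and tetrahedral, so four ligands adopt the sterically favoured tetrahedral geometry.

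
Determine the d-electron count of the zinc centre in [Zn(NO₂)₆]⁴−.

Summing ligand charges against the −4 overall charge gives an oxidation state of +2 for zinc.
Zinc is a group-12 element; Zn(II) is therefore d¹⁰.

d10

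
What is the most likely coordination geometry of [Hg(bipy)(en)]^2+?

tetrahedral

Summing ligand charges against the +2 overall charge gives an oxidation state of +2 for mercury.
Mercury is a group-12 element; Hg(II) is therefore d¹⁰.
Counting donor atoms: 1×2,2′-bipyridine (bidentate) → 2 donors; 1×ethylenediamine (bidentate) → 2 donors. Coordination number = 4.
A d¹⁰ ion has no crystal-field stabilisation preference between square planar and tetrahedral, so four ligands adopt the sterically favoured tetrahedral geometry.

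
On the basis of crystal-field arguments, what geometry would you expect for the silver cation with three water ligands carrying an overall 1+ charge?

Summing ligand charges against the +1 overall charge gives an oxidation state of +1 for silver.
Silver is a group-11 element; Ag(I) is therefore d¹⁰.
Coordination number: 3.
Three ligands around a d¹⁰ centre minimise repulsion in a trigonal-planar arrangement.

trigonal planar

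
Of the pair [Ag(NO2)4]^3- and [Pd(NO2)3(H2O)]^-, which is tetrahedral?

For [Ag(NO2)4]^3-: Each nitro (N-bound nitrite) is −1; balancing the −3 overall charge requires Ag(I). Ag sits in group 11, so the d-electron count is 11 − 1 = 10. A d¹⁰ ion has no crystal-field stabilisation preference between square planar and tetrahedral, so four ligands adopt the sterically favoured tetrahedral geometry. → tetrahedral.
For [Pd(NO2)3(H2O)]^-: Summing ligand charges against the −1 overall charge gives an oxidation state of +2 for palladium. Palladium is a group-10 element; Pd(II) is therefore d⁸. A 4d d⁸ ion has a large crystal-field splitting; square planar leaves the high-energy d_{x²−y²} orbital empty and maximises CFSE. → square planar.

[Ag(NO2)4]^3-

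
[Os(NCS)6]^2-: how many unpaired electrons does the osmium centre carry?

Summing ligand charges against the −2 overall charge gives an oxidation state of +4 for osmium.
Osmium is a group-8 element; Os(IV) is therefore d⁴.
The spin state decides the count: a 5d ion has a large Δₒ and is invariably low-spin.
An octahedral low-spin d⁴ ion is t₂g⁴e_g⁰, giving 2 unpaired electrons.

2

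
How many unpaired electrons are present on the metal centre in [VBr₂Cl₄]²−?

1

Ligand charges: each bromide is −1; each chloride is −1. With an overall charge of −2 the vanadium centre must be in the +4 oxidation state.
Vanadium is a group-5 element; V(IV) is therefore d¹.
In an octahedral field the d¹ configuration is t₂g¹e_g⁰ (only one arrangement possible), giving 1 unpaired electron.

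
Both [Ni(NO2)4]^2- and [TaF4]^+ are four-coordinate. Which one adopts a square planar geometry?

[Ni(NO2)4]^2-

For [Ni(NO2)4]^2-: Ligand charges: each nitro (N-bound nitrite) is −1. With an overall charge of −2 the nickel centre must be in the +2 oxidation state. Nickel is a group-10 element; Ni(II) is therefore d⁸. Nitro (N-bound nitrite) is a strong-field ligand (high in the spectrochemical series). A 3d d⁸ ion with strong-field ligands gains enough CFSE to favour square planar over tetrahedral. → square planar.
For [TaF4]^+: Ligand charges: each fluoride is −1. With an overall charge of +1 the tantalum centre must be in the +5 oxidation state. Ta sits in group 5, so the d-electron count is 5 − 5 = 0. A d⁰ ion has no crystal-field stabilisation preference between square planar and tetrahedral, so four ligands adopt the sterically favoured tetrahedral geometry. → tetrahedral.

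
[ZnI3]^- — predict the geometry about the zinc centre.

trigonal planar

Ligand charges: each iodide is −1. With an overall charge of −1 the zinc centre must be in the +2 oxidation state.
Zn sits in group 12, so the d-electron count is 12 − 2 = 10.
Coordination number: 3.
Three ligands around a d¹⁰ centre minimise repulsion in a trigonal-planar arrangement.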